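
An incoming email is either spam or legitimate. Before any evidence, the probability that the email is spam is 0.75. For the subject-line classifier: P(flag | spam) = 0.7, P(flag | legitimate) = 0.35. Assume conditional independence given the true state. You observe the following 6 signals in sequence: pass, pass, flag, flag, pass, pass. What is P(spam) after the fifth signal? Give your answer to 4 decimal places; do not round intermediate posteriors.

0.5412

After 'pass': P(spam) = 0.3·0.7500 / (0.3·0.7500 + 0.65·0.2500) ≈ 0.5806
After 'pass': P(spam) = 0.3·0.5806 / (0.3·0.5806 + 0.65·0.4194) ≈ 0.3899
After 'flag': P(spam) = 0.7·0.3899 / (0.7·0.3899 + 0.35·0.6101) ≈ 0.5610
After 'flag': P(spam) = 0.7·0.5610 / (0.7·0.5610 + 0.35·0.4390) ≈ 0.7188
After 'pass': P(spam) = 0.3·0.7188 / (0.3·0.7188 + 0.65·0.2812) ≈ 0.5412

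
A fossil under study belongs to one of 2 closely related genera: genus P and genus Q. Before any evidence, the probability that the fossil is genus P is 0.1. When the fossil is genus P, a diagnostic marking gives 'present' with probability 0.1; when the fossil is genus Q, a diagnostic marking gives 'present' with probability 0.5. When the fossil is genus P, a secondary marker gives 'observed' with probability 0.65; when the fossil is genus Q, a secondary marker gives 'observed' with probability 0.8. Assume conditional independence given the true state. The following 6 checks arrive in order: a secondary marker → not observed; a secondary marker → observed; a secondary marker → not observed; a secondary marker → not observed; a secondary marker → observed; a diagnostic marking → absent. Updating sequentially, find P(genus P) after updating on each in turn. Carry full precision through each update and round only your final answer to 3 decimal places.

After a secondary marker='not observed': P(genus P) = 0.35·0.1000 / (0.35·0.1000 + 0.2·0.9000) ≈ 0.1628
After a secondary marker='observed': P(genus P) = 0.65·0.1628 / (0.65·0.1628 + 0.8·0.8372) ≈ 0.1364
After a secondary marker='not observed': P(genus P) = 0.35·0.1364 / (0.35·0.1364 + 0.2·0.8636) ≈ 0.2166
After a secondary marker='not observed': P(genus P) = 0.35·0.2166 / (0.35·0.2166 + 0.2·0.7834) ≈ 0.3261
After a secondary marker='observed': P(genus P) = 0.65·0.3261 / (0.65·0.3261 + 0.8·0.6739) ≈ 0.2822
After a diagnostic marking='absent': P(genus P) = 0.9·0.2822 / (0.9·0.2822 + 0.5·0.7178) ≈ 0.4144

0.414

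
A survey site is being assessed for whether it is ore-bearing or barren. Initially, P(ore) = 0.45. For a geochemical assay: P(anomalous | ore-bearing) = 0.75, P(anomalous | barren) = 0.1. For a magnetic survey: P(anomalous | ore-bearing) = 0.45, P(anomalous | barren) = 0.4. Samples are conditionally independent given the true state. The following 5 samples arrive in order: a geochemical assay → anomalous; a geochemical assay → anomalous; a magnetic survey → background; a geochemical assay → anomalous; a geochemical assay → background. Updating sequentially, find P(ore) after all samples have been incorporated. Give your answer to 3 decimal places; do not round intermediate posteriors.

0.989

After a geochemical assay='anomalous': P(ore) = 0.75·0.4500 / (0.75·0.4500 + 0.1·0.5500) ≈ 0.8599
After a geochemical assay='anomalous': P(ore) = 0.75·0.8599 / (0.75·0.8599 + 0.1·0.1401) ≈ 0.9787
After a magnetic survey='background': P(ore) = 0.55·0.9787 / (0.55·0.9787 + 0.6·0.0213) ≈ 0.9768
After a geochemical assay='anomalous': P(ore) = 0.75·0.9768 / (0.75·0.9768 + 0.1·0.0232) ≈ 0.9968
After a geochemical assay='background': P(ore) = 0.25·0.9968 / (0.25·0.9968 + 0.9·0.0032) ≈ 0.9888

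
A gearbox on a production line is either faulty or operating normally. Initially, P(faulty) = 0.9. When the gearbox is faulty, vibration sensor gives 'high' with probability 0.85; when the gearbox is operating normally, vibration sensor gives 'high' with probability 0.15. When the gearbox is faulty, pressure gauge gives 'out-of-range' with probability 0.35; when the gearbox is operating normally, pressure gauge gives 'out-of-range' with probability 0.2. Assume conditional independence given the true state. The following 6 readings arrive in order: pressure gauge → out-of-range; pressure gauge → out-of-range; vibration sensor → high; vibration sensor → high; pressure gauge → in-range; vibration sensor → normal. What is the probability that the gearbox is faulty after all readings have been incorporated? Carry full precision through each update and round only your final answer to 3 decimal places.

0.992

After pressure gauge='out-of-range': P(faulty) = 0.35·0.9000 / (0.35·0.9000 + 0.2·0.1000) ≈ 0.9403
After pressure gauge='out-of-range': P(faulty) = 0.35·0.9403 / (0.35·0.9403 + 0.2·0.0597) ≈ 0.9650
After vibration sensor='high': P(faulty) = 0.85·0.9650 / (0.85·0.9650 + 0.15·0.0350) ≈ 0.9936
After vibration sensor='high': P(faulty) = 0.85·0.9936 / (0.85·0.9936 + 0.15·0.0064) ≈ 0.9989
After pressure gauge='in-range': P(faulty) = 0.65·0.9989 / (0.65·0.9989 + 0.8·0.0011) ≈ 0.9986
After vibration sensor='normal': P(faulty) = 0.15·0.9986 / (0.15·0.9986 + 0.85·0.0014) ≈ 0.9922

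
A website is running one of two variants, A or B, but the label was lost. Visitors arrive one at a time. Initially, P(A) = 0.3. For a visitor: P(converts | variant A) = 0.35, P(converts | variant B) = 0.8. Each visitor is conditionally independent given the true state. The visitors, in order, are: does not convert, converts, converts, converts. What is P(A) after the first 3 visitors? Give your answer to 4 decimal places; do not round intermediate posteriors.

0.2105

After 'does not convert': P(A) = 0.65·0.3000 / (0.65·0.3000 + 0.2·0.7000) ≈ 0.5821
After 'converts': P(A) = 0.35·0.5821 / (0.35·0.5821 + 0.8·0.4179) ≈ 0.3786
After 'converts': P(A) = 0.35·0.3786 / (0.35·0.3786 + 0.8·0.6214) ≈ 0.2105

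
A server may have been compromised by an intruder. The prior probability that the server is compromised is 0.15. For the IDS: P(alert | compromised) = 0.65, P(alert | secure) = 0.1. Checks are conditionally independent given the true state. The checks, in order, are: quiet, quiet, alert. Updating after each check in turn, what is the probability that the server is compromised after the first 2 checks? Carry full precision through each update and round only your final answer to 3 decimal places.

Each posterior becomes the prior for the next update.
After 'quiet': P(compromised) = 0.35·0.1500 / (0.35·0.1500 + 0.9·0.8500) ≈ 0.0642
After 'quiet': P(compromised) = 0.35·0.0642 / (0.35·0.0642 + 0.9·0.9358) ≈ 0.0260

0.026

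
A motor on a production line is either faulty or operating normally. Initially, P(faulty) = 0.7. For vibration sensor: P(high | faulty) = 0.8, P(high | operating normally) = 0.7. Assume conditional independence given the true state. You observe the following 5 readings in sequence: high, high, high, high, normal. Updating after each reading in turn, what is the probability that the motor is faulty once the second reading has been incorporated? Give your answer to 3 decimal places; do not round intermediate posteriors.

0.753

Apply Bayes' rule sequentially, carrying P(faulty) forward.
After 'high': P(faulty) = 0.8·0.7000 / (0.8·0.7000 + 0.7·0.3000) ≈ 0.7273
After 'high': P(faulty) = 0.8·0.7273 / (0.8·0.7273 + 0.7·0.2727) ≈ 0.7529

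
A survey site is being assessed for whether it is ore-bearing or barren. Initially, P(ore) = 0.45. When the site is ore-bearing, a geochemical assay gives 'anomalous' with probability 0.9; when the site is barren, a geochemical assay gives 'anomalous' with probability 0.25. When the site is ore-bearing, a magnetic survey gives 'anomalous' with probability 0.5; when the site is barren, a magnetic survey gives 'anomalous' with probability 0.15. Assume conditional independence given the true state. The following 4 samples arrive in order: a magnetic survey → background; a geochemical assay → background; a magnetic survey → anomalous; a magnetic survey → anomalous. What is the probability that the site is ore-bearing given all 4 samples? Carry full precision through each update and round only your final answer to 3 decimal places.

0.416

After a magnetic survey='background': P(ore) = 0.5·0.4500 / (0.5·0.4500 + 0.85·0.5500) ≈ 0.3249
After a geochemical assay='background': P(ore) = 0.1·0.3249 / (0.1·0.3249 + 0.75·0.6751) ≈ 0.0603
After a magnetic survey='anomalous': P(ore) = 0.5·0.0603 / (0.5·0.0603 + 0.15·0.9397) ≈ 0.1762
After a magnetic survey='anomalous': P(ore) = 0.5·0.1762 / (0.5·0.1762 + 0.15·0.8238) ≈ 0.4162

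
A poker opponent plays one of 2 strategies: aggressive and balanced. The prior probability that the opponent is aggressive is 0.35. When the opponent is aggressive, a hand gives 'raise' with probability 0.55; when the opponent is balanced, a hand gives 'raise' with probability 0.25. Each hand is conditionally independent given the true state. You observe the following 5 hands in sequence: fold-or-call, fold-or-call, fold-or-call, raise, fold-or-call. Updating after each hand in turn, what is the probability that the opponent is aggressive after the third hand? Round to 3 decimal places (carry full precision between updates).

Each posterior becomes the prior for the next update.
After 'fold-or-call': P(aggressive) = 0.45·0.3500 / (0.45·0.3500 + 0.75·0.6500) ≈ 0.2442
After 'fold-or-call': P(aggressive) = 0.45·0.2442 / (0.45·0.2442 + 0.75·0.7558) ≈ 0.1624
After 'fold-or-call': P(aggressive) = 0.45·0.1624 / (0.45·0.1624 + 0.75·0.8376) ≈ 0.1042

0.104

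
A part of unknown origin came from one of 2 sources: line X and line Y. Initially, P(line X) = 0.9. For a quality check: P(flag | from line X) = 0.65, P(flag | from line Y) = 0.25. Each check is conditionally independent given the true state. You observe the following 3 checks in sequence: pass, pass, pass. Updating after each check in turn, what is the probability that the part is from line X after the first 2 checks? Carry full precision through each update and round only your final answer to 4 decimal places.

After 'pass': P(line X) = 0.35·0.9000 / (0.35·0.9000 + 0.75·0.1000) ≈ 0.8077
After 'pass': P(line X) = 0.35·0.8077 / (0.35·0.8077 + 0.75·0.1923) ≈ 0.6622

0.6622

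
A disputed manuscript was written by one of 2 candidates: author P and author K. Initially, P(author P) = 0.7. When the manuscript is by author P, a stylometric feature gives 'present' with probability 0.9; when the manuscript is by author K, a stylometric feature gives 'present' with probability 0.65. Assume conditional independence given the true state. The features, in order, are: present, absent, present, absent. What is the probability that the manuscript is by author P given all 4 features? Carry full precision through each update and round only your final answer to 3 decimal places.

0.267

After 'present': P(author P) = 0.9·0.7000 / (0.9·0.7000 + 0.65·0.3000) ≈ 0.7636
After 'absent': P(author P) = 0.1·0.7636 / (0.1·0.7636 + 0.35·0.2364) ≈ 0.4800
After 'present': P(author P) = 0.9·0.4800 / (0.9·0.4800 + 0.65·0.5200) ≈ 0.5610
After 'absent': P(author P) = 0.1·0.5610 / (0.1·0.5610 + 0.35·0.4390) ≈ 0.2675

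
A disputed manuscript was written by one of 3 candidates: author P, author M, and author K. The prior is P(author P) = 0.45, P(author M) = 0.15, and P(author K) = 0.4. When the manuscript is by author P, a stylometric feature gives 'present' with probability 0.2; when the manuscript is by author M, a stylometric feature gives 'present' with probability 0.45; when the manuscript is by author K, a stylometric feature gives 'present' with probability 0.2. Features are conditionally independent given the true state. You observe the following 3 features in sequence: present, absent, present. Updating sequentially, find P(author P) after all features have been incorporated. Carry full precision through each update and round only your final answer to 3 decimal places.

Apply Bayes' rule sequentially, carrying P(author P) forward.
After 'present': normaliser = 0.2·0.4500 + 0.45·0.1500 + 0.2·0.4000; P(author P) ≈ 0.3789, P(author M) ≈ 0.2842, P(author K) ≈ 0.3368
After 'absent': normaliser = 0.8·0.3789 + 0.55·0.2842 + 0.8·0.3368; P(author P) ≈ 0.4159, P(author M) ≈ 0.2144, P(author K) ≈ 0.3697
After 'present': normaliser = 0.2·0.4159 + 0.45·0.2144 + 0.2·0.3697; P(author P) ≈ 0.3280, P(author M) ≈ 0.3805, P(author K) ≈ 0.2915

0.328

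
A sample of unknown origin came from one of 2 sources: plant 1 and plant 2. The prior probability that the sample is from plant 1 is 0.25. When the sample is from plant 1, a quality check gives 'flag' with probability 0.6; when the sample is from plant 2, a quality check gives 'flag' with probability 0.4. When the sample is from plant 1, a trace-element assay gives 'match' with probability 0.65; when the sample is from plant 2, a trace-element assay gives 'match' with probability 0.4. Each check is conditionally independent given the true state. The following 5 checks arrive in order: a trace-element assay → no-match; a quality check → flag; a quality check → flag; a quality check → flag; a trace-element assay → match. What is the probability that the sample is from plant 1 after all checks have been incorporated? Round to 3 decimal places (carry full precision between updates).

After a trace-element assay='no-match': P(plant 1) = 0.35·0.2500 / (0.35·0.2500 + 0.6·0.7500) ≈ 0.1628
After a quality check='flag': P(plant 1) = 0.6·0.1628 / (0.6·0.1628 + 0.4·0.8372) ≈ 0.2258
After a quality check='flag': P(plant 1) = 0.6·0.2258 / (0.6·0.2258 + 0.4·0.7742) ≈ 0.3043
After a quality check='flag': P(plant 1) = 0.6·0.3043 / (0.6·0.3043 + 0.4·0.6957) ≈ 0.3962
After a trace-element assay='match': P(plant 1) = 0.65·0.3962 / (0.65·0.3962 + 0.4·0.6038) ≈ 0.5161

0.516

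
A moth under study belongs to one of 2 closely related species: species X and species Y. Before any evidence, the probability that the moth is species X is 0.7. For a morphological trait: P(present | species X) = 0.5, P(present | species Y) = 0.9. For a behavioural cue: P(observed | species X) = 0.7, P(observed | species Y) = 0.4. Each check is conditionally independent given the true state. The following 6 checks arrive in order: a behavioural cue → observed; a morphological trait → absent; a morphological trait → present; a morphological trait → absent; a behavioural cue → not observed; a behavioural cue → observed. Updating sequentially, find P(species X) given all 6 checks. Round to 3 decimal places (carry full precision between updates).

After a behavioural cue='observed': P(species X) = 0.7·0.7000 / (0.7·0.7000 + 0.4·0.3000) ≈ 0.8033
After a morphological trait='absent': P(species X) = 0.5·0.8033 / (0.5·0.8033 + 0.1·0.1967) ≈ 0.9533
After a morphological trait='present': P(species X) = 0.5·0.9533 / (0.5·0.9533 + 0.9·0.0467) ≈ 0.9190
After a morphological trait='absent': P(species X) = 0.5·0.9190 / (0.5·0.9190 + 0.1·0.0810) ≈ 0.9827
After a behavioural cue='not observed': P(species X) = 0.3·0.9827 / (0.3·0.9827 + 0.6·0.0173) ≈ 0.9659
After a behavioural cue='observed': P(species X) = 0.7·0.9659 / (0.7·0.9659 + 0.4·0.0341) ≈ 0.9802

0.980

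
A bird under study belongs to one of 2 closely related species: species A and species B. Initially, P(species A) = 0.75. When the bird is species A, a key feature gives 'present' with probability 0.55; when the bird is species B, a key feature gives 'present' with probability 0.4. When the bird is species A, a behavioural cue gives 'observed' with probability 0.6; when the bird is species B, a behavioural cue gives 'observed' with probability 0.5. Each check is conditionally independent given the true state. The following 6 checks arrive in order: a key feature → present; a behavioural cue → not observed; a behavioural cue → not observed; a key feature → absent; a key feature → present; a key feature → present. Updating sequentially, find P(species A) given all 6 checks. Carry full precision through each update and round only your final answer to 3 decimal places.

Apply Bayes' rule sequentially, carrying P(species A) forward.
After a key feature='present': P(species A) = 0.55·0.7500 / (0.55·0.7500 + 0.4·0.2500) ≈ 0.8049
After a behavioural cue='not observed': P(species A) = 0.4·0.8049 / (0.4·0.8049 + 0.5·0.1951) ≈ 0.7674
After a behavioural cue='not observed': P(species A) = 0.4·0.7674 / (0.4·0.7674 + 0.5·0.2326) ≈ 0.7253
After a key feature='absent': P(species A) = 0.45·0.7253 / (0.45·0.7253 + 0.6·0.2747) ≈ 0.6644
After a key feature='present': P(species A) = 0.55·0.6644 / (0.55·0.6644 + 0.4·0.3356) ≈ 0.7314
After a key feature='present': P(species A) = 0.55·0.7314 / (0.55·0.7314 + 0.4·0.2686) ≈ 0.7892

0.789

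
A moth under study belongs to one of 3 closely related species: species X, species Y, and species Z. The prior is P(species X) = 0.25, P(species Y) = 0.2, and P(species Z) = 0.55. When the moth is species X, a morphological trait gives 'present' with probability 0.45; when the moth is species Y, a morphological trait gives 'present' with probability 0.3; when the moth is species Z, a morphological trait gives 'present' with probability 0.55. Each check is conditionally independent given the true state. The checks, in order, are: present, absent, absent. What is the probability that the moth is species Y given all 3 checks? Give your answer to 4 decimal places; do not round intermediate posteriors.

0.2358

After 'present': normaliser = 0.45·0.2500 + 0.3·0.2000 + 0.55·0.5500; P(species X) ≈ 0.2368, P(species Y) ≈ 0.1263, P(species Z) ≈ 0.6368
After 'absent': normaliser = 0.55·0.2368 + 0.7·0.1263 + 0.45·0.6368; P(species X) ≈ 0.2578, P(species Y) ≈ 0.1750, P(species Z) ≈ 0.5672
After 'absent': normaliser = 0.55·0.2578 + 0.7·0.1750 + 0.45·0.5672; P(species X) ≈ 0.2729, P(species Y) ≈ 0.2358, P(species Z) ≈ 0.4913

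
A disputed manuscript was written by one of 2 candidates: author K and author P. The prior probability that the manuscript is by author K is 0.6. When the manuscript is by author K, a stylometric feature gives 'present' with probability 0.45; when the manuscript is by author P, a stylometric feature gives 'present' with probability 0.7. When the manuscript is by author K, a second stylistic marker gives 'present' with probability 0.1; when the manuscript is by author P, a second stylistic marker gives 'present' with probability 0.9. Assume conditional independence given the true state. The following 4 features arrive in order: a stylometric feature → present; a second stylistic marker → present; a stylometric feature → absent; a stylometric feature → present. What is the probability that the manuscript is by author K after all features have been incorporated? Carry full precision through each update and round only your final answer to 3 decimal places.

0.112

After a stylometric feature='present': P(author K) = 0.45·0.6000 / (0.45·0.6000 + 0.7·0.4000) ≈ 0.4909
After a second stylistic marker='present': P(author K) = 0.1·0.4909 / (0.1·0.4909 + 0.9·0.5091) ≈ 0.0968
After a stylometric feature='absent': P(author K) = 0.55·0.0968 / (0.55·0.0968 + 0.3·0.9032) ≈ 0.1642
After a stylometric feature='present': P(author K) = 0.45·0.1642 / (0.45·0.1642 + 0.7·0.8358) ≈ 0.1121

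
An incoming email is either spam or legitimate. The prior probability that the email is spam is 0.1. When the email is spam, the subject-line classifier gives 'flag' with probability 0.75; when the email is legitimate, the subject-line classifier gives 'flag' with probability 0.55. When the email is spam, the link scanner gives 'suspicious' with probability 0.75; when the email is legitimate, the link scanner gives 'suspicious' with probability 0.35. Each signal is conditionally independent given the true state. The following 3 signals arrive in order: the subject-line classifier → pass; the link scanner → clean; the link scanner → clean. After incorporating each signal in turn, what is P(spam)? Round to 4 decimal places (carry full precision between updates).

Each posterior becomes the prior for the next update.
After the subject-line classifier='pass': P(spam) = 0.25·0.1000 / (0.25·0.1000 + 0.45·0.9000) ≈ 0.0581
After the link scanner='clean': P(spam) = 0.25·0.0581 / (0.25·0.0581 + 0.65·0.9419) ≈ 0.0232
After the link scanner='clean': P(spam) = 0.25·0.0232 / (0.25·0.0232 + 0.65·0.9768) ≈ 0.0090

0.0090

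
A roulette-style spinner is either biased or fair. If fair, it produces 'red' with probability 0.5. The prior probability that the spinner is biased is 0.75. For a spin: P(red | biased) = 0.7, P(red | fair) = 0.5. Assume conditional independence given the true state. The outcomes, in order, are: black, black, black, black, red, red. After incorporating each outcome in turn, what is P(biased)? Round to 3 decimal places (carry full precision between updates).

After 'black': P(biased) = 0.3·0.7500 / (0.3·0.7500 + 0.5·0.2500) ≈ 0.6429
After 'black': P(biased) = 0.3·0.6429 / (0.3·0.6429 + 0.5·0.3571) ≈ 0.5192
After 'black': P(biased) = 0.3·0.5192 / (0.3·0.5192 + 0.5·0.4808) ≈ 0.3932
After 'black': P(biased) = 0.3·0.3932 / (0.3·0.3932 + 0.5·0.6068) ≈ 0.2800
After 'red': P(biased) = 0.7·0.2800 / (0.7·0.2800 + 0.5·0.7200) ≈ 0.3525
After 'red': P(biased) = 0.7·0.3525 / (0.7·0.3525 + 0.5·0.6475) ≈ 0.4325

0.432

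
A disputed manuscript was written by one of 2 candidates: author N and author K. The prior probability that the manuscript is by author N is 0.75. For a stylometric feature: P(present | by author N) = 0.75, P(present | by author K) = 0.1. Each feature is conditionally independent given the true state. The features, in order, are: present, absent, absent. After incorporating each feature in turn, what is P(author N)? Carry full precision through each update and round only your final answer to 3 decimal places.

0.635

Apply Bayes' rule sequentially, carrying P(author N) forward.
After 'present': P(author N) = 0.75·0.7500 / (0.75·0.7500 + 0.1·0.2500) ≈ 0.9574
After 'absent': P(author N) = 0.25·0.9574 / (0.25·0.9574 + 0.9·0.0426) ≈ 0.8621
After 'absent': P(author N) = 0.25·0.8621 / (0.25·0.8621 + 0.9·0.1379) ≈ 0.6345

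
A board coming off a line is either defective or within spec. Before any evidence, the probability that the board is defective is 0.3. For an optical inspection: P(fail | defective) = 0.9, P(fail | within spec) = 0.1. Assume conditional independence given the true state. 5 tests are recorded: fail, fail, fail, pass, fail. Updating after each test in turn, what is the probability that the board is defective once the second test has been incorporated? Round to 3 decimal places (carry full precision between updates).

After 'fail': P(defective) = 0.9·0.3000 / (0.9·0.3000 + 0.1·0.7000) ≈ 0.7941
After 'fail': P(defective) = 0.9·0.7941 / (0.9·0.7941 + 0.1·0.2059) ≈ 0.9720

0.972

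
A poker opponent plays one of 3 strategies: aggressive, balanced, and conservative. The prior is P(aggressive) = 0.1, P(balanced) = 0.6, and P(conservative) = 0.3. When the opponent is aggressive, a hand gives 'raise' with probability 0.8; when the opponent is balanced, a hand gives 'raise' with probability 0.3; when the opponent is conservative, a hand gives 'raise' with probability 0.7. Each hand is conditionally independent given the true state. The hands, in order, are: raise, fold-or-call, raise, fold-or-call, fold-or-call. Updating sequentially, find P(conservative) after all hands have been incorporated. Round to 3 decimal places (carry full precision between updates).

0.173

After 'raise': normaliser = 0.8·0.1000 + 0.3·0.6000 + 0.7·0.3000; P(aggressive) ≈ 0.1702, P(balanced) ≈ 0.3830, P(conservative) ≈ 0.4468
After 'fold-or-call': normaliser = 0.2·0.1702 + 0.7·0.3830 + 0.3·0.4468; P(aggressive) ≈ 0.0780, P(balanced) ≈ 0.6146, P(conservative) ≈ 0.3073
After 'raise': normaliser = 0.8·0.0780 + 0.3·0.6146 + 0.7·0.3073; P(aggressive) ≈ 0.1352, P(balanced) ≈ 0.3992, P(conservative) ≈ 0.4657
After 'fold-or-call': normaliser = 0.2·0.1352 + 0.7·0.3992 + 0.3·0.4657; P(aggressive) ≈ 0.0606, P(balanced) ≈ 0.6263, P(conservative) ≈ 0.3131
After 'fold-or-call': normaliser = 0.2·0.0606 + 0.7·0.6263 + 0.3·0.3131; P(aggressive) ≈ 0.0223, P(balanced) ≈ 0.8052, P(conservative) ≈ 0.1725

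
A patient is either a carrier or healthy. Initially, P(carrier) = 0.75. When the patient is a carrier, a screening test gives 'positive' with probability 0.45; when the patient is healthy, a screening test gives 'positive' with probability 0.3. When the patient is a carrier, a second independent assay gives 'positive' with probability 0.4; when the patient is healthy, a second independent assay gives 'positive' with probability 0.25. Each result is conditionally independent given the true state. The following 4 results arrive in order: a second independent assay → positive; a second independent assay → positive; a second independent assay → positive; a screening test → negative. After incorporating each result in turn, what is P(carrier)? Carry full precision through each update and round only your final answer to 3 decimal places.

After a second independent assay='positive': P(carrier) = 0.4·0.7500 / (0.4·0.7500 + 0.25·0.2500) ≈ 0.8276
After a second independent assay='positive': P(carrier) = 0.4·0.8276 / (0.4·0.8276 + 0.25·0.1724) ≈ 0.8848
After a second independent assay='positive': P(carrier) = 0.4·0.8848 / (0.4·0.8848 + 0.25·0.1152) ≈ 0.9247
After a screening test='negative': P(carrier) = 0.55·0.9247 / (0.55·0.9247 + 0.7·0.0753) ≈ 0.9061

0.906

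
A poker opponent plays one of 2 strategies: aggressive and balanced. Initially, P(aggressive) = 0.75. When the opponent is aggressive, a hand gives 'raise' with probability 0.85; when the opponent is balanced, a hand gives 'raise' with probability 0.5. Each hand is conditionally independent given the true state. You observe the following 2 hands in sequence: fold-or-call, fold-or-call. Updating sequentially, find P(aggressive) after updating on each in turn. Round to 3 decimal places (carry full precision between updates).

Each posterior becomes the prior for the next update.
After 'fold-or-call': P(aggressive) = 0.15·0.7500 / (0.15·0.7500 + 0.5·0.2500) ≈ 0.4737
After 'fold-or-call': P(aggressive) = 0.15·0.4737 / (0.15·0.4737 + 0.5·0.5263) ≈ 0.2126

0.213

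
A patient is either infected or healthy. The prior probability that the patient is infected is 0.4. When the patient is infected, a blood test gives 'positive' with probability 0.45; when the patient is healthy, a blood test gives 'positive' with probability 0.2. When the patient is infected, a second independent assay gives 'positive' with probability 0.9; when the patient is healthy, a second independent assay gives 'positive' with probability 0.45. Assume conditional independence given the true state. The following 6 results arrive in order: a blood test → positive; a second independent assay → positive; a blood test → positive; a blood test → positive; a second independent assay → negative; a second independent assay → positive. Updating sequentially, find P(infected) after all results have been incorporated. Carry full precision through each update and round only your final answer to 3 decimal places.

0.847

After a blood test='positive': P(infected) = 0.45·0.4000 / (0.45·0.4000 + 0.2·0.6000) ≈ 0.6000
After a second independent assay='positive': P(infected) = 0.9·0.6000 / (0.9·0.6000 + 0.45·0.4000) ≈ 0.7500
After a blood test='positive': P(infected) = 0.45·0.7500 / (0.45·0.7500 + 0.2·0.2500) ≈ 0.8710
After a blood test='positive': P(infected) = 0.45·0.8710 / (0.45·0.8710 + 0.2·0.1290) ≈ 0.9382
After a second independent assay='negative': P(infected) = 0.1·0.9382 / (0.1·0.9382 + 0.55·0.0618) ≈ 0.7341
After a second independent assay='positive': P(infected) = 0.9·0.7341 / (0.9·0.7341 + 0.45·0.2659) ≈ 0.8467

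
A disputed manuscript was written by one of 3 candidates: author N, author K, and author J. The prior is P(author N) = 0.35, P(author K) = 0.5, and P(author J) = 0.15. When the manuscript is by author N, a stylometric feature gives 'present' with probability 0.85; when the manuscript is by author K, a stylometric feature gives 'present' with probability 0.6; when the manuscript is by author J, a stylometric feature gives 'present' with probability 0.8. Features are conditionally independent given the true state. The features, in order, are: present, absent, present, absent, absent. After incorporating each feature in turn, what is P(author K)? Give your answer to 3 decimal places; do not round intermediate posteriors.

After 'present': normaliser = 0.85·0.3500 + 0.6·0.5000 + 0.8·0.1500; P(author N) ≈ 0.4146, P(author K) ≈ 0.4181, P(author J) ≈ 0.1672
After 'absent': normaliser = 0.15·0.4146 + 0.4·0.4181 + 0.2·0.1672; P(author N) ≈ 0.2366, P(author K) ≈ 0.6362, P(author J) ≈ 0.1272
After 'present': normaliser = 0.85·0.2366 + 0.6·0.6362 + 0.8·0.1272; P(author N) ≈ 0.2937, P(author K) ≈ 0.5576, P(author J) ≈ 0.1487
After 'absent': normaliser = 0.15·0.2937 + 0.4·0.5576 + 0.2·0.1487; P(author N) ≈ 0.1484, P(author K) ≈ 0.7514, P(author J) ≈ 0.1002
After 'absent': normaliser = 0.15·0.1484 + 0.4·0.7514 + 0.2·0.1002; P(author N) ≈ 0.0649, P(author K) ≈ 0.8766, P(author J) ≈ 0.0584

0.877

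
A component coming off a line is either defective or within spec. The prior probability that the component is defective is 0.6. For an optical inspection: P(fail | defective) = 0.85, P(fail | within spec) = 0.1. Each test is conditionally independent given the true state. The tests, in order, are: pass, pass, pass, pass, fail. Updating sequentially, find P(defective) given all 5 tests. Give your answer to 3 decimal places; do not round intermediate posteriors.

0.010

After 'pass': P(defective) = 0.15·0.6000 / (0.15·0.6000 + 0.9·0.4000) ≈ 0.2000
After 'pass': P(defective) = 0.15·0.2000 / (0.15·0.2000 + 0.9·0.8000) ≈ 0.0400
After 'pass': P(defective) = 0.15·0.0400 / (0.15·0.0400 + 0.9·0.9600) ≈ 0.0069
After 'pass': P(defective) = 0.15·0.0069 / (0.15·0.0069 + 0.9·0.9931) ≈ 0.0012
After 'fail': P(defective) = 0.85·0.0012 / (0.85·0.0012 + 0.1·0.9988) ≈ 0.0097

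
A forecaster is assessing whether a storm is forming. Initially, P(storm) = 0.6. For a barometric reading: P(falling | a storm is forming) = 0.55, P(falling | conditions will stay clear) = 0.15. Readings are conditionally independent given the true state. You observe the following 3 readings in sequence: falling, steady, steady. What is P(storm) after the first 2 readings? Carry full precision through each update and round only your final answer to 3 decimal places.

Each posterior becomes the prior for the next update.
After 'falling': P(storm) = 0.55·0.6000 / (0.55·0.6000 + 0.15·0.4000) ≈ 0.8462
After 'steady': P(storm) = 0.45·0.8462 / (0.45·0.8462 + 0.85·0.1538) ≈ 0.7444

0.744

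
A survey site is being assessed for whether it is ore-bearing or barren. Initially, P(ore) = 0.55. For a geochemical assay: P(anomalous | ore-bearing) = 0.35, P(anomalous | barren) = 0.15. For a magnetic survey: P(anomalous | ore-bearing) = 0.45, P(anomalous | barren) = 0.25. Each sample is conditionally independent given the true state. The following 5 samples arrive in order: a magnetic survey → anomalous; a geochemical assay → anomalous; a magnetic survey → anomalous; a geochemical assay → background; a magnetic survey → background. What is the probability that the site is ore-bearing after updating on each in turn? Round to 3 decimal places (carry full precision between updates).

0.838

After a magnetic survey='anomalous': P(ore) = 0.45·0.5500 / (0.45·0.5500 + 0.25·0.4500) ≈ 0.6875
After a geochemical assay='anomalous': P(ore) = 0.35·0.6875 / (0.35·0.6875 + 0.15·0.3125) ≈ 0.8370
After a magnetic survey='anomalous': P(ore) = 0.45·0.8370 / (0.45·0.8370 + 0.25·0.1630) ≈ 0.9023
After a geochemical assay='background': P(ore) = 0.65·0.9023 / (0.65·0.9023 + 0.85·0.0977) ≈ 0.8760
After a magnetic survey='background': P(ore) = 0.55·0.8760 / (0.55·0.8760 + 0.75·0.1240) ≈ 0.8382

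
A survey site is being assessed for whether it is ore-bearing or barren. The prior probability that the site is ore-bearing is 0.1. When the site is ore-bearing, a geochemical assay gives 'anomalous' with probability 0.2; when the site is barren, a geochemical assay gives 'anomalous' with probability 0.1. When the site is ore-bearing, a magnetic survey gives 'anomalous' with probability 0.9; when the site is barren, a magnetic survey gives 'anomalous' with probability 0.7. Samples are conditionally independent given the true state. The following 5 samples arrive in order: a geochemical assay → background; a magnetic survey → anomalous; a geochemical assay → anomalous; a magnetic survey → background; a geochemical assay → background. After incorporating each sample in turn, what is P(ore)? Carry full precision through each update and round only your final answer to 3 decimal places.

Apply Bayes' rule sequentially, carrying P(ore) forward.
After a geochemical assay='background': P(ore) = 0.8·0.1000 / (0.8·0.1000 + 0.9·0.9000) ≈ 0.0899
After a magnetic survey='anomalous': P(ore) = 0.9·0.0899 / (0.9·0.0899 + 0.7·0.9101) ≈ 0.1127
After a geochemical assay='anomalous': P(ore) = 0.2·0.1127 / (0.2·0.1127 + 0.1·0.8873) ≈ 0.2025
After a magnetic survey='background': P(ore) = 0.1·0.2025 / (0.1·0.2025 + 0.3·0.7975) ≈ 0.0780
After a geochemical assay='background': P(ore) = 0.8·0.0780 / (0.8·0.0780 + 0.9·0.9220) ≈ 0.0700

0.070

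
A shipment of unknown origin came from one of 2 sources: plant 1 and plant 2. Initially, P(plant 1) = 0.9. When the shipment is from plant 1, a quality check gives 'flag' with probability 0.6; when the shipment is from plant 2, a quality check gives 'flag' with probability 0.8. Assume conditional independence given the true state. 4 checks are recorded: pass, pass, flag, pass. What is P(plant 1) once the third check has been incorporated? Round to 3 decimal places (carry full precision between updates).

After 'pass': P(plant 1) = 0.4·0.9000 / (0.4·0.9000 + 0.2·0.1000) ≈ 0.9474
After 'pass': P(plant 1) = 0.4·0.9474 / (0.4·0.9474 + 0.2·0.0526) ≈ 0.9730
After 'flag': P(plant 1) = 0.6·0.9730 / (0.6·0.9730 + 0.8·0.0270) ≈ 0.9643

0.964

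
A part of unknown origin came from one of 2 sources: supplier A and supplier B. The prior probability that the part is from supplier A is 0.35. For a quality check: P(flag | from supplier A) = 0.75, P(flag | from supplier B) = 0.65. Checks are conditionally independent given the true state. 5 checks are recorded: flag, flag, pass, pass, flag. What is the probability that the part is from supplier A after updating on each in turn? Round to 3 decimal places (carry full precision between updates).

0.297

After 'flag': P(supplier A) = 0.75·0.3500 / (0.75·0.3500 + 0.65·0.6500) ≈ 0.3832
After 'flag': P(supplier A) = 0.75·0.3832 / (0.75·0.3832 + 0.65·0.6168) ≈ 0.4176
After 'pass': P(supplier A) = 0.25·0.4176 / (0.25·0.4176 + 0.35·0.5824) ≈ 0.3387
After 'pass': P(supplier A) = 0.25·0.3387 / (0.25·0.3387 + 0.35·0.6613) ≈ 0.2678
After 'flag': P(supplier A) = 0.75·0.2678 / (0.75·0.2678 + 0.65·0.7322) ≈ 0.2968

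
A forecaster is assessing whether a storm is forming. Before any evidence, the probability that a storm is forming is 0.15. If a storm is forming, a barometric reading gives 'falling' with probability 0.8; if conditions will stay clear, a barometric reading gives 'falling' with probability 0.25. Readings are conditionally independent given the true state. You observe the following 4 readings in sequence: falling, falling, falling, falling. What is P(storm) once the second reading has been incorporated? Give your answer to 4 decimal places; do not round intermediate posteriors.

0.6438

Each posterior becomes the prior for the next update.
After 'falling': P(storm) = 0.8·0.1500 / (0.8·0.1500 + 0.25·0.8500) ≈ 0.3609
After 'falling': P(storm) = 0.8·0.3609 / (0.8·0.3609 + 0.25·0.6391) ≈ 0.6438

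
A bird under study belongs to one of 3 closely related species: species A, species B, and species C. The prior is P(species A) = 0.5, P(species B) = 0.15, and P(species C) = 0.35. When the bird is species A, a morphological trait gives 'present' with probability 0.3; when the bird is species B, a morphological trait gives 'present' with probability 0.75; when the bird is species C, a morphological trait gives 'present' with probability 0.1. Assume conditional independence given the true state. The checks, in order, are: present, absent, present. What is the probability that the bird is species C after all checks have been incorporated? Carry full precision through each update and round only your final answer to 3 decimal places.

0.057

After 'present': normaliser = 0.3·0.5000 + 0.75·0.1500 + 0.1·0.3500; P(species A) ≈ 0.5042, P(species B) ≈ 0.3782, P(species C) ≈ 0.1176
After 'absent': normaliser = 0.7·0.5042 + 0.25·0.3782 + 0.9·0.1176; P(species A) ≈ 0.6378, P(species B) ≈ 0.1708, P(species C) ≈ 0.1913
After 'present': normaliser = 0.3·0.6378 + 0.75·0.1708 + 0.1·0.1913; P(species A) ≈ 0.5651, P(species B) ≈ 0.3784, P(species C) ≈ 0.0565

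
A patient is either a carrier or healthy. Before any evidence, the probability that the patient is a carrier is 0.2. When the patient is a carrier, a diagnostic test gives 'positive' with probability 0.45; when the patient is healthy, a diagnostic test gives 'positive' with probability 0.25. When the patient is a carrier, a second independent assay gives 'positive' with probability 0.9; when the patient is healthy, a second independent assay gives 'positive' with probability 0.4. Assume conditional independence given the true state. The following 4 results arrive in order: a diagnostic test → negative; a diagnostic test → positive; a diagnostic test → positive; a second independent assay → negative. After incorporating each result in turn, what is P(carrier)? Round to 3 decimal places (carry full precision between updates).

0.090

After a diagnostic test='negative': P(carrier) = 0.55·0.2000 / (0.55·0.2000 + 0.75·0.8000) ≈ 0.1549
After a diagnostic test='positive': P(carrier) = 0.45·0.1549 / (0.45·0.1549 + 0.25·0.8451) ≈ 0.2481
After a diagnostic test='positive': P(carrier) = 0.45·0.2481 / (0.45·0.2481 + 0.25·0.7519) ≈ 0.3726
After a second independent assay='negative': P(carrier) = 0.1·0.3726 / (0.1·0.3726 + 0.6·0.6274) ≈ 0.0901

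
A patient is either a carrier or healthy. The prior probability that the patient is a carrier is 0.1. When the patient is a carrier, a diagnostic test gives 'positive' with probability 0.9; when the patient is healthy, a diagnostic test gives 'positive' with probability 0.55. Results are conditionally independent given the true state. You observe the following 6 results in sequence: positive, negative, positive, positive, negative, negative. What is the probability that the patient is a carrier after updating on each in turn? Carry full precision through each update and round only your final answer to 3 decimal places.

0.005

Apply Bayes' rule sequentially, carrying P(carrier) forward.
After 'positive': P(carrier) = 0.9·0.1000 / (0.9·0.1000 + 0.55·0.9000) ≈ 0.1538
After 'negative': P(carrier) = 0.1·0.1538 / (0.1·0.1538 + 0.45·0.8462) ≈ 0.0388
After 'positive': P(carrier) = 0.9·0.0388 / (0.9·0.0388 + 0.55·0.9612) ≈ 0.0620
After 'positive': P(carrier) = 0.9·0.0620 / (0.9·0.0620 + 0.55·0.9380) ≈ 0.0976
After 'negative': P(carrier) = 0.1·0.0976 / (0.1·0.0976 + 0.45·0.9024) ≈ 0.0235
After 'negative': P(carrier) = 0.1·0.0235 / (0.1·0.0235 + 0.45·0.9765) ≈ 0.0053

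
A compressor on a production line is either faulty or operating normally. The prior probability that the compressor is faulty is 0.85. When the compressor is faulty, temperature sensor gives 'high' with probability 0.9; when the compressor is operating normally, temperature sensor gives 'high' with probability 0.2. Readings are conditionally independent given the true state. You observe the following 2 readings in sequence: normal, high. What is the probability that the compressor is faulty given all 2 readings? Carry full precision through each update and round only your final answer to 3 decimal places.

Each posterior becomes the prior for the next update.
After 'normal': P(faulty) = 0.1·0.8500 / (0.1·0.8500 + 0.8·0.1500) ≈ 0.4146
After 'high': P(faulty) = 0.9·0.4146 / (0.9·0.4146 + 0.2·0.5854) ≈ 0.7612

0.761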